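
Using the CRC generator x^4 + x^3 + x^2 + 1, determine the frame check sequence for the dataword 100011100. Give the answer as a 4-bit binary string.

Append 4 zeros: 1000111000000. Divide by 11101 (XOR where the leading bit is 1):
  pos 0: 10001 XOR 11101 = 01100
  pos 1: 11001 XOR 11101 = 00100
  pos 3: 10010 XOR 11101 = 01111
  pos 4: 11110 XOR 11101 = 00011
  pos 7: 11000 XOR 11101 = 00101
Remainder (last 4 bits) = 1010. This is the CRC / FCS.

1010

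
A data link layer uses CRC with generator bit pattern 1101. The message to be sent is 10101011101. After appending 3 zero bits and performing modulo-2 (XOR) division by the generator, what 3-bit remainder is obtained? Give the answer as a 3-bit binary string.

Append 3 zeros: 10101011101000. Divide by 1101 (XOR where the leading bit is 1):
  pos 0: 1010 XOR 1101 = 0111
  pos 1: 1111 XOR 1101 = 0010
  pos 3: 1001 XOR 1101 = 0100
  pos 4: 1001 XOR 1101 = 0100
  pos 5: 1001 XOR 1101 = 0100
  pos 6: 1000 XOR 1101 = 0101
  pos 7: 1011 XOR 1101 = 0110
  pos 8: 1100 XOR 1101 = 0001
Remainder (last 3 bits) = 100. This is the CRC / FCS.

100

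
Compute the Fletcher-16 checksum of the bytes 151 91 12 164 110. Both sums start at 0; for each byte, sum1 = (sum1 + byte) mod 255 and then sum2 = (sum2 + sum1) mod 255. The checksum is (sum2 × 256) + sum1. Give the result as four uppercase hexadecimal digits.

Running sums (mod 255):
  after byte 0 (151): sum1=151, sum2=151
  after byte 1 (91): sum1=242, sum2=138
  after byte 2 (12): sum1=254, sum2=137
  after byte 3 (164): sum1=163, sum2=45
  after byte 4 (110): sum1=18, sum2=63
Checksum = sum2·256 + sum1 = 63·256 + 18 = 16146 = 0x3F12.

3F12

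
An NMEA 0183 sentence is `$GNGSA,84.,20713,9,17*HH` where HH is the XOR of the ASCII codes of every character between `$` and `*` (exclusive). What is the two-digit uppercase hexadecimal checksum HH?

XOR the ASCII codes of the payload characters:
  'G' = 0x47 → acc = 0x47
  'N' = 0x4E → acc = 0x09
  'G' = 0x47 → acc = 0x4E
  'S' = 0x53 → acc = 0x1D
  'A' = 0x41 → acc = 0x5C
  ',' = 0x2C → acc = 0x70
  '8' = 0x38 → acc = 0x48
  '4' = 0x34 → acc = 0x7C
  '.' = 0x2E → acc = 0x52
  ',' = 0x2C → acc = 0x7E
  '2' = 0x32 → acc = 0x4C
  '0' = 0x30 → acc = 0x7C
  '7' = 0x37 → acc = 0x4B
  '1' = 0x31 → acc = 0x7A
  '3' = 0x33 → acc = 0x49
  ',' = 0x2C → acc = 0x65
  '9' = 0x39 → acc = 0x5C
  ',' = 0x2C → acc = 0x70
  '1' = 0x31 → acc = 0x41
  '7' = 0x37 → acc = 0x76
Checksum = 0x76.

76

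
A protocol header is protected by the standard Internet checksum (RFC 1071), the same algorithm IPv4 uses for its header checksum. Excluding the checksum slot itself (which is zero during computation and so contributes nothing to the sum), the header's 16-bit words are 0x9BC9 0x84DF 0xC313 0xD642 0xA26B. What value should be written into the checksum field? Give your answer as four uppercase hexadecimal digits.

A394

One's-complement addition (fold any carry out of bit 15 back into bit 0):
  0x9BC9 + 0x84DF = 0x120A8 → wrap carry → 0x20A9
  0x20A9 + 0xC313 = 0x0E3BC
  0xE3BC + 0xD642 = 0x1B9FE → wrap carry → 0xB9FF
  0xB9FF + 0xA26B = 0x15C6A → wrap carry → 0x5C6B
One's-complement sum = 0x5C6B.
Checksum = ~0x5C6B & 0xFFFF = 0xA394.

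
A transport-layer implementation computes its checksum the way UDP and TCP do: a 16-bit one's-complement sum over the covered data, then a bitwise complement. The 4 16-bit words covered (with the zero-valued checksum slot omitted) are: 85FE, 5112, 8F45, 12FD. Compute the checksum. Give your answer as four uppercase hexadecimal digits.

One's-complement addition (fold any carry out of bit 15 back into bit 0):
  0x85FE + 0x5112 = 0x0D710
  0xD710 + 0x8F45 = 0x16655 → wrap carry → 0x6656
  0x6656 + 0x12FD = 0x07953
One's-complement sum = 0x7953.
Checksum = ~0x7953 & 0xFFFF = 0x86AC.

86AC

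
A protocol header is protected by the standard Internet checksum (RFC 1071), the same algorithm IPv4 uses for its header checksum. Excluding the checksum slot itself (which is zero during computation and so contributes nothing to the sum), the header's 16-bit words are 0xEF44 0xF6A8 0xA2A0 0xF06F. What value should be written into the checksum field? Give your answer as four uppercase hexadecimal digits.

One's-complement addition (fold any carry out of bit 15 back into bit 0):
  0xEF44 + 0xF6A8 = 0x1E5EC → wrap carry → 0xE5ED
  0xE5ED + 0xA2A0 = 0x1888D → wrap carry → 0x888E
  0x888E + 0xF06F = 0x178FD → wrap carry → 0x78FE
One's-complement sum = 0x78FE.
Checksum = ~0x78FE & 0xFFFF = 0x8701.

8701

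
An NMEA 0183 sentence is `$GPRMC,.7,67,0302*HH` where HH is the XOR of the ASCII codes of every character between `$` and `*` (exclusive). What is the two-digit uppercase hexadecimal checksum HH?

XOR the ASCII codes of the payload characters:
  'G' = 0x47 → acc = 0x47
  'P' = 0x50 → acc = 0x17
  'R' = 0x52 → acc = 0x45
  'M' = 0x4D → acc = 0x08
  'C' = 0x43 → acc = 0x4B
  ',' = 0x2C → acc = 0x67
  '.' = 0x2E → acc = 0x49
  '7' = 0x37 → acc = 0x7E
  ',' = 0x2C → acc = 0x52
  '6' = 0x36 → acc = 0x64
  '7' = 0x37 → acc = 0x53
  ',' = 0x2C → acc = 0x7F
  '0' = 0x30 → acc = 0x4F
  '3' = 0x33 → acc = 0x7C
  '0' = 0x30 → acc = 0x4C
  '2' = 0x32 → acc = 0x7E
Checksum = 0x7E.

7E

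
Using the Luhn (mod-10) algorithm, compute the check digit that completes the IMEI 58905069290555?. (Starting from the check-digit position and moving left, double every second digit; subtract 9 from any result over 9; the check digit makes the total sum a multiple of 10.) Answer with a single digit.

Partial digits right→left: 5 5 5 0 9 2 9 6 0 5 0 9 8 5
Double every second digit counting from the check-digit position (so the 1st, 3rd, 5th, ... of the partial from the right).
  doubled (with −9 where >9): 1 1 9 9 0 0 7 → sum 27
  kept as-is: 5 0 2 6 5 9 5 → sum 32
Total = 27 + 32 = 59.
Check digit = (10 − (59 mod 10)) mod 10 = 1.

1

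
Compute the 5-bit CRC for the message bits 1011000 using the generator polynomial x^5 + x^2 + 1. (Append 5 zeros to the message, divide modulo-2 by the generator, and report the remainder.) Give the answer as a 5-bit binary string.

Append 5 zeros: 101100000000. Divide by 100101 (XOR where the leading bit is 1):
  pos 0: 101100 XOR 100101 = 001001
  pos 2: 100100 XOR 100101 = 000001
Remainder (last 5 bits) = 10000. This is the CRC / FCS.

10000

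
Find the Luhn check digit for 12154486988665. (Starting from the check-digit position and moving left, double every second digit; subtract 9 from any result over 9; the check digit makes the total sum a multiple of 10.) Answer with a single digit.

6

Partial digits right→left: 5 6 6 8 8 9 6 8 4 4 5 1 2 1
Double every second digit counting from the check-digit position (so the 1st, 3rd, 5th, ... of the partial from the right).
  doubled (with −9 where >9): 1 3 7 3 8 1 4 → sum 27
  kept as-is: 6 8 9 8 4 1 1 → sum 37
Total = 27 + 37 = 64.
Check digit = (10 − (64 mod 10)) mod 10 = 6.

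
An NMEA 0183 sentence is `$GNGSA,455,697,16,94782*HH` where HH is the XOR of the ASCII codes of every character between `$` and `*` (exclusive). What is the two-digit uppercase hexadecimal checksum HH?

67

XOR the ASCII codes of the payload characters:
  'G' = 0x47 → acc = 0x47
  'N' = 0x4E → acc = 0x09
  'G' = 0x47 → acc = 0x4E
  'S' = 0x53 → acc = 0x1D
  'A' = 0x41 → acc = 0x5C
  ',' = 0x2C → acc = 0x70
  '4' = 0x34 → acc = 0x44
  '5' = 0x35 → acc = 0x71
  '5' = 0x35 → acc = 0x44
  ',' = 0x2C → acc = 0x68
  '6' = 0x36 → acc = 0x5E
  '9' = 0x39 → acc = 0x67
  '7' = 0x37 → acc = 0x50
  ',' = 0x2C → acc = 0x7C
  '1' = 0x31 → acc = 0x4D
  '6' = 0x36 → acc = 0x7B
  ',' = 0x2C → acc = 0x57
  '9' = 0x39 → acc = 0x6E
  '4' = 0x34 → acc = 0x5A
  '7' = 0x37 → acc = 0x6D
  '8' = 0x38 → acc = 0x55
  '2' = 0x32 → acc = 0x67
Checksum = 0x67.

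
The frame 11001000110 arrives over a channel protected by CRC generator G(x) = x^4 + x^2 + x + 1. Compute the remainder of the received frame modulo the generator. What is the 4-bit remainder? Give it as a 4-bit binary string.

0001

Modulo-2 division of 11001000110 by 10111:
  pos 0: 11001 XOR 10111 = 01110
  pos 1: 11100 XOR 10111 = 01011
  pos 2: 10110 XOR 10111 = 00001
  pos 6: 10110 XOR 10111 = 00001
Remainder = 0001 (nonzero — an error is detected).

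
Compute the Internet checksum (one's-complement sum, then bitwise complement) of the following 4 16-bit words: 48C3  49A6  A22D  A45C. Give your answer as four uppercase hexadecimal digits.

One's-complement addition (fold any carry out of bit 15 back into bit 0):
  0x48C3 + 0x49A6 = 0x09269
  0x9269 + 0xA22D = 0x13496 → wrap carry → 0x3497
  0x3497 + 0xA45C = 0x0D8F3
One's-complement sum = 0xD8F3.
Checksum = ~0xD8F3 & 0xFFFF = 0x270C.

270C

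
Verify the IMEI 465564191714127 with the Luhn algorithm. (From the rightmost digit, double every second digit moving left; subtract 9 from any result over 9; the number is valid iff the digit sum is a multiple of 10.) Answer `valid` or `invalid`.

invalid

From the right, keep odd positions and double even positions (subtract 9 from any doubled value over 9):
  doubled (positions 2,4,...): 4 8 5 9 8 1 3 → sum 38
  kept (positions 1,3,...): 7 1 1 1 1 6 5 4 → sum 26
Total = 64.
64 mod 10 = 4, so the number is invalid.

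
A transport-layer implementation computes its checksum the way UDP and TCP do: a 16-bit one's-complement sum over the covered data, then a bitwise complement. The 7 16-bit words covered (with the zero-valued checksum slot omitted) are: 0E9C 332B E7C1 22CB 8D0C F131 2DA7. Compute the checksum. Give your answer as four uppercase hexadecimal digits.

One's-complement addition (fold any carry out of bit 15 back into bit 0):
  0x0E9C + 0x332B = 0x041C7
  0x41C7 + 0xE7C1 = 0x12988 → wrap carry → 0x2989
  0x2989 + 0x22CB = 0x04C54
  0x4C54 + 0x8D0C = 0x0D960
  0xD960 + 0xF131 = 0x1CA91 → wrap carry → 0xCA92
  0xCA92 + 0x2DA7 = 0x0F839
One's-complement sum = 0xF839.
Checksum = ~0xF839 & 0xFFFF = 0x07C6.

07C6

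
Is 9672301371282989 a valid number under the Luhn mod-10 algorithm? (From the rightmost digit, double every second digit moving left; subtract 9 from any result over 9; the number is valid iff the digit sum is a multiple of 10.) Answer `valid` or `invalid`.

valid

From the right, keep odd positions and double even positions (subtract 9 from any doubled value over 9):
  doubled (positions 2,4,...): 7 4 4 5 2 6 5 9 → sum 42
  kept (positions 1,3,...): 9 9 8 1 3 0 2 6 → sum 38
Total = 80.
80 mod 10 = 0, so the number is valid.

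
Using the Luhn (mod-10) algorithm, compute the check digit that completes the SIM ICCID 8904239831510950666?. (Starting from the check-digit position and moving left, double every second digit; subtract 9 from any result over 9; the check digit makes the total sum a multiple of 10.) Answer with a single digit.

Partial digits right→left: 6 6 6 0 5 9 0 1 5 1 3 8 9 3 2 4 0 9 8
Double every second digit counting from the check-digit position (so the 1st, 3rd, 5th, ... of the partial from the right).
  doubled (with −9 where >9): 3 3 1 0 1 6 9 4 0 7 → sum 34
  kept as-is: 6 0 9 1 1 8 3 4 9 → sum 41
Total = 34 + 41 = 75.
Check digit = (10 − (75 mod 10)) mod 10 = 5.

5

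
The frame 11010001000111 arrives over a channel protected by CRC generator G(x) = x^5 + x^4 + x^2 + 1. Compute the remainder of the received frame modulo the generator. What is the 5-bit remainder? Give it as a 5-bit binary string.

01110

Modulo-2 division of 11010001000111 by 110101:
  pos 0: 110100 XOR 110101 = 000001
  pos 5: 101000 XOR 110101 = 011101
  pos 6: 111011 XOR 110101 = 001110
  pos 8: 111011 XOR 110101 = 001110
Remainder = 01110 (nonzero — an error is detected).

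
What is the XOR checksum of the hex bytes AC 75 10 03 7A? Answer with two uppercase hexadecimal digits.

B0

XOR the bytes together:
  start with 0xAC
  0xAC ⊕ 0x75 = 0xD9
  0xD9 ⊕ 0x10 = 0xC9
  0xC9 ⊕ 0x03 = 0xCA
  0xCA ⊕ 0x7A = 0xB0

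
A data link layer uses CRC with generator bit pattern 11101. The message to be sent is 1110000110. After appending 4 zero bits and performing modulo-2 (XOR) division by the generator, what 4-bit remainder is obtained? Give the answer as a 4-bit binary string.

Append 4 zeros: 11100001100000. Divide by 11101 (XOR where the leading bit is 1):
  pos 0: 11100 XOR 11101 = 00001
  pos 4: 10011 XOR 11101 = 01110
  pos 5: 11100 XOR 11101 = 00001
  pos 9: 10000 XOR 11101 = 01101
Remainder (last 4 bits) = 1101. This is the CRC / FCS.

1101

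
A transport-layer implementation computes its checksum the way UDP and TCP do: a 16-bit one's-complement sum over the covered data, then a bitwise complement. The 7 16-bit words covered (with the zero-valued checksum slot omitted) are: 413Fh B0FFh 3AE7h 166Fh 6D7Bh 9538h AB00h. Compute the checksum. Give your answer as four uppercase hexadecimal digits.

One's-complement addition (fold any carry out of bit 15 back into bit 0):
  0x413F + 0xB0FF = 0x0F23E
  0xF23E + 0x3AE7 = 0x12D25 → wrap carry → 0x2D26
  0x2D26 + 0x166F = 0x04395
  0x4395 + 0x6D7B = 0x0B110
  0xB110 + 0x9538 = 0x14648 → wrap carry → 0x4649
  0x4649 + 0xAB00 = 0x0F149
One's-complement sum = 0xF149.
Checksum = ~0xF149 & 0xFFFF = 0x0EB6.

0EB6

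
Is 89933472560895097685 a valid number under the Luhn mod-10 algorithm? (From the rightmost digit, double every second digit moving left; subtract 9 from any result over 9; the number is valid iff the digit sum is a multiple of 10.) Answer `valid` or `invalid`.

invalid

From the right, keep odd positions and double even positions (subtract 9 from any doubled value over 9):
  doubled (positions 2,4,...): 7 5 0 9 0 1 5 6 9 7 → sum 49
  kept (positions 1,3,...): 5 6 9 5 8 6 2 4 3 9 → sum 57
Total = 106.
106 mod 10 = 6, so the number is invalid.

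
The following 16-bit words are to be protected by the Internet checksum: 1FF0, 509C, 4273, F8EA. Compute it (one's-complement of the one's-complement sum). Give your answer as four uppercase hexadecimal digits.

5415

One's-complement addition (fold any carry out of bit 15 back into bit 0):
  0x1FF0 + 0x509C = 0x0708C
  0x708C + 0x4273 = 0x0B2FF
  0xB2FF + 0xF8EA = 0x1ABE9 → wrap carry → 0xABEA
One's-complement sum = 0xABEA.
Checksum = ~0xABEA & 0xFFFF = 0x5415.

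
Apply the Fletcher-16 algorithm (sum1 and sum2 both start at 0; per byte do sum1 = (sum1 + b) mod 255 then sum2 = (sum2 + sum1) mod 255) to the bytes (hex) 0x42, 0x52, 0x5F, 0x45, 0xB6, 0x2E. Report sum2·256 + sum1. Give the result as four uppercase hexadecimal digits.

121E

Running sums (mod 255):
  after byte 0 (0x42): sum1=66, sum2=66
  after byte 1 (0x52): sum1=148, sum2=214
  after byte 2 (0x5F): sum1=243, sum2=202
  after byte 3 (0x45): sum1=57, sum2=4
  after byte 4 (0xB6): sum1=239, sum2=243
  after byte 5 (0x2E): sum1=30, sum2=18
Checksum = sum2·256 + sum1 = 18·256 + 30 = 4638 = 0x121E.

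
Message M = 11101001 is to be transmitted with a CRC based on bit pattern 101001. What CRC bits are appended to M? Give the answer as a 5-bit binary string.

10001

Append 5 zeros: 1110100100000. Divide by 101001 (XOR where the leading bit is 1):
  pos 0: 111010 XOR 101001 = 010011
  pos 1: 100110 XOR 101001 = 001111
  pos 3: 111110 XOR 101001 = 010111
  pos 4: 101110 XOR 101001 = 000111
  pos 7: 111000 XOR 101001 = 010001
Remainder (last 5 bits) = 10001. This is the CRC / FCS.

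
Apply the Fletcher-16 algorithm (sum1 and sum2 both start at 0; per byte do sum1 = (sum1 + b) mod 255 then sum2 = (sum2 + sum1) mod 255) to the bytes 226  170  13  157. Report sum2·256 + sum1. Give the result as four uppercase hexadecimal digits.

4338

Running sums (mod 255):
  after byte 0 (226): sum1=226, sum2=226
  after byte 1 (170): sum1=141, sum2=112
  after byte 2 (13): sum1=154, sum2=11
  after byte 3 (157): sum1=56, sum2=67
Checksum = sum2·256 + sum1 = 67·256 + 56 = 17208 = 0x4338.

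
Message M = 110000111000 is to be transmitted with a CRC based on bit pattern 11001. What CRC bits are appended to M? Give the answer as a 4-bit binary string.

0001

Append 4 zeros: 1100001110000000. Divide by 11001 (XOR where the leading bit is 1):
  pos 0: 11000 XOR 11001 = 00001
  pos 4: 10111 XOR 11001 = 01110
  pos 5: 11100 XOR 11001 = 00101
  pos 7: 10100 XOR 11001 = 01101
  pos 8: 11010 XOR 11001 = 00011
  pos 11: 11000 XOR 11001 = 00001
Remainder (last 4 bits) = 0001. This is the CRC / FCS.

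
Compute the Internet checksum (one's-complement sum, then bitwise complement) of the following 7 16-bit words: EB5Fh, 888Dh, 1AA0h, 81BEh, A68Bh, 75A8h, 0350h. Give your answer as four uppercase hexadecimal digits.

D02F

One's-complement addition (fold any carry out of bit 15 back into bit 0):
  0xEB5F + 0x888D = 0x173EC → wrap carry → 0x73ED
  0x73ED + 0x1AA0 = 0x08E8D
  0x8E8D + 0x81BE = 0x1104B → wrap carry → 0x104C
  0x104C + 0xA68B = 0x0B6D7
  0xB6D7 + 0x75A8 = 0x12C7F → wrap carry → 0x2C80
  0x2C80 + 0x0350 = 0x02FD0
One's-complement sum = 0x2FD0.
Checksum = ~0x2FD0 & 0xFFFF = 0xD02F.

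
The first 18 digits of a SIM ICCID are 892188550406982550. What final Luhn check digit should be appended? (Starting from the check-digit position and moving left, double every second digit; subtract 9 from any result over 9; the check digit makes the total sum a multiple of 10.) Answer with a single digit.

Partial digits right→left: 0 5 5 2 8 9 6 0 4 0 5 5 8 8 1 2 9 8
Double every second digit counting from the check-digit position (so the 1st, 3rd, 5th, ... of the partial from the right).
  doubled (with −9 where >9): 0 1 7 3 8 1 7 2 9 → sum 38
  kept as-is: 5 2 9 0 0 5 8 2 8 → sum 39
Total = 38 + 39 = 77.
Check digit = (10 − (77 mod 10)) mod 10 = 3.

3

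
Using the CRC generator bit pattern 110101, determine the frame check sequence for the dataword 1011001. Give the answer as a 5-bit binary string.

10100

Append 5 zeros: 101100100000. Divide by 110101 (XOR where the leading bit is 1):
  pos 0: 101100 XOR 110101 = 011001
  pos 1: 110011 XOR 110101 = 000110
  pos 4: 110000 XOR 110101 = 000101
Remainder (last 5 bits) = 10100. This is the CRC / FCS.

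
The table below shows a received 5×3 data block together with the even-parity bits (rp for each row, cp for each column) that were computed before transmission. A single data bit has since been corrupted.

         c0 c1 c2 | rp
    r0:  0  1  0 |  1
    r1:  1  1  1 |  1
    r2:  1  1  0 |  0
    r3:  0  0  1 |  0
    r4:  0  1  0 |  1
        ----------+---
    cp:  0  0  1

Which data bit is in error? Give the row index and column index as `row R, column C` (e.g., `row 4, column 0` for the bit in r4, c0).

Recompute each row's even parity and compare to rp:
  r0: data parity 1, sent rp 1 → ok
  r1: data parity 1, sent rp 1 → ok
  r2: data parity 0, sent rp 0 → ok
  r3: data parity 1, sent rp 0 → mismatch
  r4: data parity 1, sent rp 1 → ok
Recompute each column's even parity and compare to cp:
  c0: data parity 0, sent cp 0 → ok
  c1: data parity 0, sent cp 0 → ok
  c2: data parity 0, sent cp 1 → mismatch
Exactly one row (r3) and one column (c2) fail → the flipped bit is at their intersection.

row 3, column 2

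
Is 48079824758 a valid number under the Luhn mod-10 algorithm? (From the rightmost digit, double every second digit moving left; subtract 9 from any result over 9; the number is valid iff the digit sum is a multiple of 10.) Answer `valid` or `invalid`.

invalid

From the right, keep odd positions and double even positions (subtract 9 from any doubled value over 9):
  doubled (positions 2,4,...): 1 8 7 5 7 → sum 28
  kept (positions 1,3,...): 8 7 2 9 0 4 → sum 30
Total = 58.
58 mod 10 = 8, so the number is invalid.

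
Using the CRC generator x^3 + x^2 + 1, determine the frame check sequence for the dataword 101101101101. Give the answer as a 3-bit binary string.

011

Append 3 zeros: 101101101101000. Divide by 1101 (XOR where the leading bit is 1):
  pos 0: 1011 XOR 1101 = 0110
  pos 1: 1100 XOR 1101 = 0001
  pos 4: 1110 XOR 1101 = 0011
  pos 6: 1111 XOR 1101 = 0010
  pos 8: 1001 XOR 1101 = 0100
  pos 9: 1000 XOR 1101 = 0101
  pos 10: 1010 XOR 1101 = 0111
  pos 11: 1110 XOR 1101 = 0011
Remainder (last 3 bits) = 011. This is the CRC / FCS.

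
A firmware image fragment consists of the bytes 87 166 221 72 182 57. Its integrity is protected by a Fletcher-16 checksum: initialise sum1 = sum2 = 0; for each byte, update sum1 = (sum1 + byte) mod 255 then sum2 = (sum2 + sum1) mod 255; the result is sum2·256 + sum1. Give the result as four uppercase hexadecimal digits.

Running sums (mod 255):
  after byte 0 (87): sum1=87, sum2=87
  after byte 1 (166): sum1=253, sum2=85
  after byte 2 (221): sum1=219, sum2=49
  after byte 3 (72): sum1=36, sum2=85
  after byte 4 (182): sum1=218, sum2=48
  after byte 5 (57): sum1=20, sum2=68
Checksum = sum2·256 + sum1 = 68·256 + 20 = 17428 = 0x4414.

4414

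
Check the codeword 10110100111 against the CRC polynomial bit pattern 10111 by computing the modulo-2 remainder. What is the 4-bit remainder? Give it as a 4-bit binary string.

Modulo-2 division of 10110100111 by 10111:
  pos 0: 10110 XOR 10111 = 00001
  pos 4: 11001 XOR 10111 = 01110
  pos 5: 11101 XOR 10111 = 01010
  pos 6: 10101 XOR 10111 = 00010
Remainder = 0010 (nonzero — an error is detected).

0010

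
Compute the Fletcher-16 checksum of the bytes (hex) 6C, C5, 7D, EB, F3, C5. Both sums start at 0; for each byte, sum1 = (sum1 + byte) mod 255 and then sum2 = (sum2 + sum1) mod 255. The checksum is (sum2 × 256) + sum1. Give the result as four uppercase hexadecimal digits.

CE55

Running sums (mod 255):
  after byte 0 (6C): sum1=108, sum2=108
  after byte 1 (C5): sum1=50, sum2=158
  after byte 2 (7D): sum1=175, sum2=78
  after byte 3 (EB): sum1=155, sum2=233
  after byte 4 (F3): sum1=143, sum2=121
  after byte 5 (C5): sum1=85, sum2=206
Checksum = sum2·256 + sum1 = 206·256 + 85 = 52821 = 0xCE55.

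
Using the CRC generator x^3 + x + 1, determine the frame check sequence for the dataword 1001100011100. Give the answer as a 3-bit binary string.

000

Append 3 zeros: 1001100011100000. Divide by 1011 (XOR where the leading bit is 1):
  pos 0: 1001 XOR 1011 = 0010
  pos 2: 1010 XOR 1011 = 0001
  pos 5: 1001 XOR 1011 = 0010
  pos 7: 1011 XOR 1011 = 0000
Remainder (last 3 bits) = 000. This is the CRC / FCS.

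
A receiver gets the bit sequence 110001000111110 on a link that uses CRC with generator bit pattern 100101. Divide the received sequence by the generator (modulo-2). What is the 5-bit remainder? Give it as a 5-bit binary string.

00000

Modulo-2 division of 110001000111110 by 100101:
  pos 0: 110001 XOR 100101 = 010100
  pos 1: 101000 XOR 100101 = 001101
  pos 3: 110100 XOR 100101 = 010001
  pos 4: 100011 XOR 100101 = 000110
  pos 7: 110111 XOR 100101 = 010010
  pos 8: 100101 XOR 100101 = 000000
Remainder = 00000 (zero — the frame passes the CRC check).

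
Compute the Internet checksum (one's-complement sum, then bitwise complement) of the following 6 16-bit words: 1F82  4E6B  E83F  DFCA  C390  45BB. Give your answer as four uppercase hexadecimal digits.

C0BB

One's-complement addition (fold any carry out of bit 15 back into bit 0):
  0x1F82 + 0x4E6B = 0x06DED
  0x6DED + 0xE83F = 0x1562C → wrap carry → 0x562D
  0x562D + 0xDFCA = 0x135F7 → wrap carry → 0x35F8
  0x35F8 + 0xC390 = 0x0F988
  0xF988 + 0x45BB = 0x13F43 → wrap carry → 0x3F44
One's-complement sum = 0x3F44.
Checksum = ~0x3F44 & 0xFFFF = 0xC0BB.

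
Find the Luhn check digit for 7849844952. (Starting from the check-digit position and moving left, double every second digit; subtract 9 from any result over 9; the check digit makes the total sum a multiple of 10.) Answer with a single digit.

5

Partial digits right→left: 2 5 9 4 4 8 9 4 8 7
Double every second digit counting from the check-digit position (so the 1st, 3rd, 5th, ... of the partial from the right).
  doubled (with −9 where >9): 4 9 8 9 7 → sum 37
  kept as-is: 5 4 8 4 7 → sum 28
Total = 37 + 28 = 65.
Check digit = (10 − (65 mod 10)) mod 10 = 5.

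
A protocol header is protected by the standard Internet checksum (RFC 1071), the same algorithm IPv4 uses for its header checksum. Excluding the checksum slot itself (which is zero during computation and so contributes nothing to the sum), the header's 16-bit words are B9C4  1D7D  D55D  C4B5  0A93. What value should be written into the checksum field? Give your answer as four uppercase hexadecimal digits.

8417

One's-complement addition (fold any carry out of bit 15 back into bit 0):
  0xB9C4 + 0x1D7D = 0x0D741
  0xD741 + 0xD55D = 0x1AC9E → wrap carry → 0xAC9F
  0xAC9F + 0xC4B5 = 0x17154 → wrap carry → 0x7155
  0x7155 + 0x0A93 = 0x07BE8
One's-complement sum = 0x7BE8.
Checksum = ~0x7BE8 & 0xFFFF = 0x8417.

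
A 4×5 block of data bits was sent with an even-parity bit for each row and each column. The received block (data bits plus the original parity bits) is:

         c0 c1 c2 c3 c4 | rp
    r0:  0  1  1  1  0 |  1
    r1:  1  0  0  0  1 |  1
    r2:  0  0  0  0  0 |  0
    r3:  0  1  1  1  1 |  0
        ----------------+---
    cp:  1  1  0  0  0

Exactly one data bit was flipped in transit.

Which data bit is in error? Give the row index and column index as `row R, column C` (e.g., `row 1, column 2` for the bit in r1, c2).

row 1, column 1

Recompute each row's even parity and compare to rp:
  r0: data parity 1, sent rp 1 → ok
  r1: data parity 0, sent rp 1 → mismatch
  r2: data parity 0, sent rp 0 → ok
  r3: data parity 0, sent rp 0 → ok
Recompute each column's even parity and compare to cp:
  c0: data parity 1, sent cp 1 → ok
  c1: data parity 0, sent cp 1 → mismatch
  c2: data parity 0, sent cp 0 → ok
  c3: data parity 0, sent cp 0 → ok
  c4: data parity 0, sent cp 0 → ok
Exactly one row (r1) and one column (c1) fail → the flipped bit is at their intersection.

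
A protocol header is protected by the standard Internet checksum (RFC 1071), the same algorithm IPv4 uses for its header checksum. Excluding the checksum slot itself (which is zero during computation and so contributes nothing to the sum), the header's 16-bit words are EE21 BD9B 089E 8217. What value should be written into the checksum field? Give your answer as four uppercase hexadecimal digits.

One's-complement addition (fold any carry out of bit 15 back into bit 0):
  0xEE21 + 0xBD9B = 0x1ABBC → wrap carry → 0xABBD
  0xABBD + 0x089E = 0x0B45B
  0xB45B + 0x8217 = 0x13672 → wrap carry → 0x3673
One's-complement sum = 0x3673.
Checksum = ~0x3673 & 0xFFFF = 0xC98C.

C98C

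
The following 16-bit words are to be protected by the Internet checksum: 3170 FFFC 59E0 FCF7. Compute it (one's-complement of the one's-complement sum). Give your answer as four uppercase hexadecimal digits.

One's-complement addition (fold any carry out of bit 15 back into bit 0):
  0x3170 + 0xFFFC = 0x1316C → wrap carry → 0x316D
  0x316D + 0x59E0 = 0x08B4D
  0x8B4D + 0xFCF7 = 0x18844 → wrap carry → 0x8845
One's-complement sum = 0x8845.
Checksum = ~0x8845 & 0xFFFF = 0x77BA.

77BA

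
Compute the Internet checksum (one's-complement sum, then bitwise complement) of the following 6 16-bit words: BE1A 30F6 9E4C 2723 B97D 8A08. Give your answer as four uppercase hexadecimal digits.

07F9

One's-complement addition (fold any carry out of bit 15 back into bit 0):
  0xBE1A + 0x30F6 = 0x0EF10
  0xEF10 + 0x9E4C = 0x18D5C → wrap carry → 0x8D5D
  0x8D5D + 0x2723 = 0x0B480
  0xB480 + 0xB97D = 0x16DFD → wrap carry → 0x6DFE
  0x6DFE + 0x8A08 = 0x0F806
One's-complement sum = 0xF806.
Checksum = ~0xF806 & 0xFFFF = 0x07F9.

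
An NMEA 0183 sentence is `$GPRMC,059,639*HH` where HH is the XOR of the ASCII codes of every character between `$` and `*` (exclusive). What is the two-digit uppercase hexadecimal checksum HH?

4B

XOR the ASCII codes of the payload characters:
  'G' = 0x47 → acc = 0x47
  'P' = 0x50 → acc = 0x17
  'R' = 0x52 → acc = 0x45
  'M' = 0x4D → acc = 0x08
  'C' = 0x43 → acc = 0x4B
  ',' = 0x2C → acc = 0x67
  '0' = 0x30 → acc = 0x57
  '5' = 0x35 → acc = 0x62
  '9' = 0x39 → acc = 0x5B
  ',' = 0x2C → acc = 0x77
  '6' = 0x36 → acc = 0x41
  '3' = 0x33 → acc = 0x72
  '9' = 0x39 → acc = 0x4B
Checksum = 0x4B.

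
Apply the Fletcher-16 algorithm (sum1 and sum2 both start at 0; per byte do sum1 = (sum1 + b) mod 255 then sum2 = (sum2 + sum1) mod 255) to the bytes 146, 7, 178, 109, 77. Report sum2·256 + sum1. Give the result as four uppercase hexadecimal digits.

3907

Running sums (mod 255):
  after byte 0 (146): sum1=146, sum2=146
  after byte 1 (7): sum1=153, sum2=44
  after byte 2 (178): sum1=76, sum2=120
  after byte 3 (109): sum1=185, sum2=50
  after byte 4 (77): sum1=7, sum2=57
Checksum = sum2·256 + sum1 = 57·256 + 7 = 14599 = 0x3907.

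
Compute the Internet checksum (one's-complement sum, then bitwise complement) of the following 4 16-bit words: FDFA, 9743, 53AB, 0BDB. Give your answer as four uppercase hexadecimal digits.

One's-complement addition (fold any carry out of bit 15 back into bit 0):
  0xFDFA + 0x9743 = 0x1953D → wrap carry → 0x953E
  0x953E + 0x53AB = 0x0E8E9
  0xE8E9 + 0x0BDB = 0x0F4C4
One's-complement sum = 0xF4C4.
Checksum = ~0xF4C4 & 0xFFFF = 0x0B3B.

0B3B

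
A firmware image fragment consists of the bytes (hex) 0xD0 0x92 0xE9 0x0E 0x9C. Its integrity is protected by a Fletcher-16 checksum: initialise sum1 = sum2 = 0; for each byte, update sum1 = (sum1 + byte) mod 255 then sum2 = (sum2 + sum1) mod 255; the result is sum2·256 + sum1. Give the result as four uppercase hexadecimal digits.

D4F7

Running sums (mod 255):
  after byte 0 (0xD0): sum1=208, sum2=208
  after byte 1 (0x92): sum1=99, sum2=52
  after byte 2 (0xE9): sum1=77, sum2=129
  after byte 3 (0x0E): sum1=91, sum2=220
  after byte 4 (0x9C): sum1=247, sum2=212
Checksum = sum2·256 + sum1 = 212·256 + 247 = 54519 = 0xD4F7.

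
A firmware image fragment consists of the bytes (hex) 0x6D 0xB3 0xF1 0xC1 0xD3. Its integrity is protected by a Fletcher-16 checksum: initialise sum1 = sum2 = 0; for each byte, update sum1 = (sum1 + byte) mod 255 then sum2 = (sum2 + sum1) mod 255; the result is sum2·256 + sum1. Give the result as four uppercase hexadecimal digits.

Running sums (mod 255):
  after byte 0 (0x6D): sum1=109, sum2=109
  after byte 1 (0xB3): sum1=33, sum2=142
  after byte 2 (0xF1): sum1=19, sum2=161
  after byte 3 (0xC1): sum1=212, sum2=118
  after byte 4 (0xD3): sum1=168, sum2=31
Checksum = sum2·256 + sum1 = 31·256 + 168 = 8104 = 0x1FA8.

1FA8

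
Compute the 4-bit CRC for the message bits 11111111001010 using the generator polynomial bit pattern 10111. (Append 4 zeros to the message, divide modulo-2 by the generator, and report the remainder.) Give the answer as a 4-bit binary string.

1010

Append 4 zeros: 111111110010100000. Divide by 10111 (XOR where the leading bit is 1):
  pos 0: 11111 XOR 10111 = 01000
  pos 1: 10001 XOR 10111 = 00110
  pos 3: 11011 XOR 10111 = 01100
  pos 4: 11000 XOR 10111 = 01111
  pos 5: 11110 XOR 10111 = 01001
  pos 6: 10011 XOR 10111 = 00100
  pos 8: 10001 XOR 10111 = 00110
  pos 10: 11000 XOR 10111 = 01111
  pos 11: 11110 XOR 10111 = 01001
  pos 12: 10010 XOR 10111 = 00101
Remainder (last 4 bits) = 1010. This is the CRC / FCS.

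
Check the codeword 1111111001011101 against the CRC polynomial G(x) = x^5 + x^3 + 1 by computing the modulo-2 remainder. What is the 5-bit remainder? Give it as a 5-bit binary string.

00000

Modulo-2 division of 1111111001011101 by 101001:
  pos 0: 111111 XOR 101001 = 010110
  pos 1: 101101 XOR 101001 = 000100
  pos 4: 100001 XOR 101001 = 001000
  pos 6: 100001 XOR 101001 = 001000
  pos 8: 100011 XOR 101001 = 001010
  pos 10: 101001 XOR 101001 = 000000
Remainder = 00000 (zero — the frame passes the CRC check).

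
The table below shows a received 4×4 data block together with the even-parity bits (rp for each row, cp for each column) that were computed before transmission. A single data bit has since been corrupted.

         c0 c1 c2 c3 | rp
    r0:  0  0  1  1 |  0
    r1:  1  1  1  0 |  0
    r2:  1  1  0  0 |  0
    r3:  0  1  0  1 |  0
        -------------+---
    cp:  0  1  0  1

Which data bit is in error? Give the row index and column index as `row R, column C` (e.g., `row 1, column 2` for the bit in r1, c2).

row 1, column 3

Recompute each row's even parity and compare to rp:
  r0: data parity 0, sent rp 0 → ok
  r1: data parity 1, sent rp 0 → mismatch
  r2: data parity 0, sent rp 0 → ok
  r3: data parity 0, sent rp 0 → ok
Recompute each column's even parity and compare to cp:
  c0: data parity 0, sent cp 0 → ok
  c1: data parity 1, sent cp 1 → ok
  c2: data parity 0, sent cp 0 → ok
  c3: data parity 0, sent cp 1 → mismatch
Exactly one row (r1) and one column (c3) fail → the flipped bit is at their intersection.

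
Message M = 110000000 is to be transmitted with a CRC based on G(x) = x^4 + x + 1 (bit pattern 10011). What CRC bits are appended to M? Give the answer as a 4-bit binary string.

0001

Append 4 zeros: 1100000000000. Divide by 10011 (XOR where the leading bit is 1):
  pos 0: 11000 XOR 10011 = 01011
  pos 1: 10110 XOR 10011 = 00101
  pos 3: 10100 XOR 10011 = 00111
  pos 5: 11100 XOR 10011 = 01111
  pos 6: 11110 XOR 10011 = 01101
  pos 7: 11010 XOR 10011 = 01001
  pos 8: 10010 XOR 10011 = 00001
Remainder (last 4 bits) = 0001. This is the CRC / FCS.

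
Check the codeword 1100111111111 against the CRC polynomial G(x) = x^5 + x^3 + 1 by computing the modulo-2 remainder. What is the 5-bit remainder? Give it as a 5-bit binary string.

Modulo-2 division of 1100111111111 by 101001:
  pos 0: 110011 XOR 101001 = 011010
  pos 1: 110101 XOR 101001 = 011100
  pos 2: 111001 XOR 101001 = 010000
  pos 3: 100001 XOR 101001 = 001000
  pos 5: 100011 XOR 101001 = 001010
  pos 7: 101011 XOR 101001 = 000010
Remainder = 00010 (nonzero — an error is detected).

00010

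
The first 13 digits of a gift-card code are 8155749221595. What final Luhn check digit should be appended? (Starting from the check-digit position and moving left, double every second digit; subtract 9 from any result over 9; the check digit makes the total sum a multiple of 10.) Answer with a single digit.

Partial digits right→left: 5 9 5 1 2 2 9 4 7 5 5 1 8
Double every second digit counting from the check-digit position (so the 1st, 3rd, 5th, ... of the partial from the right).
  doubled (with −9 where >9): 1 1 4 9 5 1 7 → sum 28
  kept as-is: 9 1 2 4 5 1 → sum 22
Total = 28 + 22 = 50.
Check digit = (10 − (50 mod 10)) mod 10 = 0.

0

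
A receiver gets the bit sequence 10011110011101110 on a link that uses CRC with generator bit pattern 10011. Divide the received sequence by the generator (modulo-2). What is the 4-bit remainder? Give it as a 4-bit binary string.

0110

Modulo-2 division of 10011110011101110 by 10011:
  pos 0: 10011 XOR 10011 = 00000
  pos 5: 11001 XOR 10011 = 01010
  pos 6: 10101 XOR 10011 = 00110
  pos 8: 11010 XOR 10011 = 01001
  pos 9: 10011 XOR 10011 = 00000
Remainder = 0110 (nonzero — an error is detected).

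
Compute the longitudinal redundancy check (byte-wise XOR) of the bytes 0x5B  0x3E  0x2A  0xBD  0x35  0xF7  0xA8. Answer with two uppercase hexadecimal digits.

98

XOR the bytes together:
  start with 0x5B
  0x5B ⊕ 0x3E = 0x65
  0x65 ⊕ 0x2A = 0x4F
  0x4F ⊕ 0xBD = 0xF2
  0xF2 ⊕ 0x35 = 0xC7
  0xC7 ⊕ 0xF7 = 0x30
  0x30 ⊕ 0xA8 = 0x98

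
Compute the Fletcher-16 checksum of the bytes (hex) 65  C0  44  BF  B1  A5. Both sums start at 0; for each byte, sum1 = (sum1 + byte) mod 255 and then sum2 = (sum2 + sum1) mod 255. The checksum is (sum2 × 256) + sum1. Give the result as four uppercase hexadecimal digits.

7D81

Running sums (mod 255):
  after byte 0 (65): sum1=101, sum2=101
  after byte 1 (C0): sum1=38, sum2=139
  after byte 2 (44): sum1=106, sum2=245
  after byte 3 (BF): sum1=42, sum2=32
  after byte 4 (B1): sum1=219, sum2=251
  after byte 5 (A5): sum1=129, sum2=125
Checksum = sum2·256 + sum1 = 125·256 + 129 = 32129 = 0x7D81.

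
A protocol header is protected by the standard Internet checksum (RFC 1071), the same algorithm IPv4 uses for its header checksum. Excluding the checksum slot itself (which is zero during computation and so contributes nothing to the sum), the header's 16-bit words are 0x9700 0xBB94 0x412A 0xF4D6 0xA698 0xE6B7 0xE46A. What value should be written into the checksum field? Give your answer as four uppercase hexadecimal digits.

One's-complement addition (fold any carry out of bit 15 back into bit 0):
  0x9700 + 0xBB94 = 0x15294 → wrap carry → 0x5295
  0x5295 + 0x412A = 0x093BF
  0x93BF + 0xF4D6 = 0x18895 → wrap carry → 0x8896
  0x8896 + 0xA698 = 0x12F2E → wrap carry → 0x2F2F
  0x2F2F + 0xE6B7 = 0x115E6 → wrap carry → 0x15E7
  0x15E7 + 0xE46A = 0x0FA51
One's-complement sum = 0xFA51.
Checksum = ~0xFA51 & 0xFFFF = 0x05AE.

05AE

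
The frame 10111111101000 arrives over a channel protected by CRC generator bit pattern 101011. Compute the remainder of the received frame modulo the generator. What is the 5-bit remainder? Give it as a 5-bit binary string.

Modulo-2 division of 10111111101000 by 101011:
  pos 0: 101111 XOR 101011 = 000100
  pos 3: 100111 XOR 101011 = 001100
  pos 5: 110001 XOR 101011 = 011010
  pos 6: 110100 XOR 101011 = 011111
  pos 7: 111110 XOR 101011 = 010101
  pos 8: 101010 XOR 101011 = 000001
Remainder = 00001 (nonzero — an error is detected).

00001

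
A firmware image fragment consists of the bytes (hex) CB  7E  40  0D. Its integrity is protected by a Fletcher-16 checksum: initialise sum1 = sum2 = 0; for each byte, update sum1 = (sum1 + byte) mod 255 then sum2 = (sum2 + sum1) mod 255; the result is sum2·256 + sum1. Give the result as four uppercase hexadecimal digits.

Running sums (mod 255):
  after byte 0 (CB): sum1=203, sum2=203
  after byte 1 (7E): sum1=74, sum2=22
  after byte 2 (40): sum1=138, sum2=160
  after byte 3 (0D): sum1=151, sum2=56
Checksum = sum2·256 + sum1 = 56·256 + 151 = 14487 = 0x3897.

3897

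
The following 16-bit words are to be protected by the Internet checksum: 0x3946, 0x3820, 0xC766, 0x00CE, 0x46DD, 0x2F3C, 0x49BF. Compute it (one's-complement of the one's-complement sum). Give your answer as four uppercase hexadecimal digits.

068C

One's-complement addition (fold any carry out of bit 15 back into bit 0):
  0x3946 + 0x3820 = 0x07166
  0x7166 + 0xC766 = 0x138CC → wrap carry → 0x38CD
  0x38CD + 0x00CE = 0x0399B
  0x399B + 0x46DD = 0x08078
  0x8078 + 0x2F3C = 0x0AFB4
  0xAFB4 + 0x49BF = 0x0F973
One's-complement sum = 0xF973.
Checksum = ~0xF973 & 0xFFFF = 0x068C.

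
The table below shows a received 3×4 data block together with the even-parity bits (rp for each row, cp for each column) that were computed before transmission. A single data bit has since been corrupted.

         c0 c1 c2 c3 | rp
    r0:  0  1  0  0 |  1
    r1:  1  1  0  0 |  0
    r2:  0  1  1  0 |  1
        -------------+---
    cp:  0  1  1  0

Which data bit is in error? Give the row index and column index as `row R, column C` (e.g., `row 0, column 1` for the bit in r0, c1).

row 2, column 0

Recompute each row's even parity and compare to rp:
  r0: data parity 1, sent rp 1 → ok
  r1: data parity 0, sent rp 0 → ok
  r2: data parity 0, sent rp 1 → mismatch
Recompute each column's even parity and compare to cp:
  c0: data parity 1, sent cp 0 → mismatch
  c1: data parity 1, sent cp 1 → ok
  c2: data parity 1, sent cp 1 → ok
  c3: data parity 0, sent cp 0 → ok
Exactly one row (r2) and one column (c0) fail → the flipped bit is at their intersection.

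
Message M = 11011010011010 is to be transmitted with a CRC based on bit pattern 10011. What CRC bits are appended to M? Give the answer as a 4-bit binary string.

0100

Append 4 zeros: 110110100110100000. Divide by 10011 (XOR where the leading bit is 1):
  pos 0: 11011 XOR 10011 = 01000
  pos 1: 10000 XOR 10011 = 00011
  pos 4: 11100 XOR 10011 = 01111
  pos 5: 11111 XOR 10011 = 01100
  pos 6: 11001 XOR 10011 = 01010
  pos 7: 10100 XOR 10011 = 00111
  pos 9: 11110 XOR 10011 = 01101
  pos 10: 11010 XOR 10011 = 01001
  pos 11: 10010 XOR 10011 = 00001
Remainder (last 4 bits) = 0100. This is the CRC / FCS.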